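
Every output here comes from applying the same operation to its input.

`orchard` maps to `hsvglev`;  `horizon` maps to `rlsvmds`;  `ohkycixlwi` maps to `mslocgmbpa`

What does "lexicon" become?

rpibmgs

What's happening: shift every letter 4 places forward in the alphabet (wrapping around), then move the last character to the front.
Working it through for "lexicon": intermediate "pibmgsr", final "rpibmgs".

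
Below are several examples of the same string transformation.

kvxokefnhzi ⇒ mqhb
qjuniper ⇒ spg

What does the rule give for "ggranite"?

icv

The rule is to keep one character in every 3, starting at position 1 (positions 1st, 4th, 7th, ...), then shift every letter 2 places forward in the alphabet (wrapping around).
Applying both steps to "ggranite": "gat", then "icv".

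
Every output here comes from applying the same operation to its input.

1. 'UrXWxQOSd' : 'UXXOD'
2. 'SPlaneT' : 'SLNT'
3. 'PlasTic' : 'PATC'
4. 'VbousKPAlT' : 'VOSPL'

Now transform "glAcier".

Looking at the pairs, the operation is to keep every other character starting from the first (positions 1st, 3rd, 5th, ...), then convert every letter to uppercase.
"glAcier" → "gAir" → "GAIR".
(Check on "VbousKPAlT": → "VosPl" → "VOSPL" ✓)

GAIR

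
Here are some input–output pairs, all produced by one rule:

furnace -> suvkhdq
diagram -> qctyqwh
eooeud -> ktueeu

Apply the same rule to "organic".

What's happening: move the last 2 characters to the front (rotate right by 2), then shift every letter 10 places backward in the alphabet (wrapping around).
Working it through for "organic": intermediate "icorgan", final "ysehwqd".
(Check on "furnace": → "cefurna" → "suvkhdq" ✓)

ysehwqd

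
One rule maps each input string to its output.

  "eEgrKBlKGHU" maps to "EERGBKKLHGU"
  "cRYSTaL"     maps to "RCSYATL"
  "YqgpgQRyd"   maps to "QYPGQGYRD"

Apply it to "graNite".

Each output is the input with this applied: swap each adjacent pair of characters (1↔2, 3↔4, ...), then convert every letter to uppercase.
For "graNite", step one produces "rgNatie"; step two turns that into "RGNATIE".

RGNATIE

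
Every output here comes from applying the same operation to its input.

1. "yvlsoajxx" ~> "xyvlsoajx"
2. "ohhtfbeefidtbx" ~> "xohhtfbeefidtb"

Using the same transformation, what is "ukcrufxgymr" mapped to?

rukcrufxgym

Looking at the pairs, the operation is to move the last character to the front.
So "ukcrufxgymr" becomes "rukcrufxgym".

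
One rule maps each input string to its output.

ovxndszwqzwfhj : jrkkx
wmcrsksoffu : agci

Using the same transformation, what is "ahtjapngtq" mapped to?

vou

Each output is the input with this applied: shift every letter 12 places backward in the alphabet (wrapping around), then keep one character in every 3, starting at position 2 (positions 2nd, 5th, 8th, ...).
Working it through for "ahtjapngtq": intermediate "ovhxodbuhe", final "vou".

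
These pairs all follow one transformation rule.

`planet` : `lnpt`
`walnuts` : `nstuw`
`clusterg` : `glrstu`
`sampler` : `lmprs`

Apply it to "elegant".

The transformation: sort the characters into alphabetical order, then delete the first 2 characters.
So "elegant" becomes "eglnt".

eglnt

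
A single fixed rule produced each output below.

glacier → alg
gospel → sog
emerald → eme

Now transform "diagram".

aid

Looking at the pairs, the operation is to reverse the string, then keep only the last 3 characters.
Starting from "diagram": after the first operation, "margaid"; after the second, "aid".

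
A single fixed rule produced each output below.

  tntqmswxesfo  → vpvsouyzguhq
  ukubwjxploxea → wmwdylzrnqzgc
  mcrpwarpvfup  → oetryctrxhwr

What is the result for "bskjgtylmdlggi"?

dumlivanofniik

In each case the input is transformed by: shift every letter 2 places forward in the alphabet (wrapping around).
Applying that to "bskjgtylmdlggi" gives "dumlivanofniik".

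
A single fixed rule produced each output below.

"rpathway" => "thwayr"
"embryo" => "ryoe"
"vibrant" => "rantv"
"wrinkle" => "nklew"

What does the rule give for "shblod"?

The transformation: move the first 3 characters to the end (rotate left by 3), then delete the last 2 characters.
On "shblod": the first step gives "lodshb", and the second then gives "lods".

lods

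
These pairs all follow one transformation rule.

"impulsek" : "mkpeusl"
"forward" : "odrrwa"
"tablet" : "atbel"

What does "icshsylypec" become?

What's happening: delete the first character, then take characters alternately from the front and the back (1st, last, 2nd, 2nd-last, ...).
Starting from "icshsylypec": after the first operation, "cshsylypec"; after the second, "ccsehpsyyl".

ccsehpsyyl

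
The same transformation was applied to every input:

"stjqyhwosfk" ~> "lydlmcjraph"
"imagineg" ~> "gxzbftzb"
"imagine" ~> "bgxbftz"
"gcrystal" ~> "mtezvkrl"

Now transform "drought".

zamwkhn

Looking at the pairs, the operation is to move the last 3 characters to the front (rotate right by 3), then shift every letter 7 places backward in the alphabet (wrapping around).
For "drought" the result is "zamwkhn".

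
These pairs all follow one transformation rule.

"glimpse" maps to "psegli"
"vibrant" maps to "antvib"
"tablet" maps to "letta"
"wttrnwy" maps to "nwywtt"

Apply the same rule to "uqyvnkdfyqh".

The rule is to move the last 3 characters to the front (rotate right by 3), then delete the last character.
For "uqyvnkdfyqh" the result is "yqhuqyvnkd".
(Check on "tablet": → "lettab" → "letta" ✓)

yqhuqyvnkd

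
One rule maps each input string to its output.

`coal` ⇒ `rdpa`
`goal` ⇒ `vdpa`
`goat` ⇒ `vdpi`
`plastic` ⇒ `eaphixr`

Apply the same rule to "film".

uxab

Rule — shift every letter 11 places backward in the alphabet (wrapping around).
"film" → "uxab".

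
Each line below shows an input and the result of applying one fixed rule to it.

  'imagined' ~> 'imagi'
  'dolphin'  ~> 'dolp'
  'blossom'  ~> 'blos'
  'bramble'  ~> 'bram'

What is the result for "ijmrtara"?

ijmrt

Rule — delete the last 3 characters.
So "ijmrtara" becomes "ijmrt".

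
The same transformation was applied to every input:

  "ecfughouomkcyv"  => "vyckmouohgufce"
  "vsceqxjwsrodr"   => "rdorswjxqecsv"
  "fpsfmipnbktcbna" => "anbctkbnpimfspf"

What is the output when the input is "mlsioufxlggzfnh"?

Each output is the input with this applied: reverse the string.
Applying that to "mlsioufxlggzfnh" gives "hnfzgglxfuoislm".

hnfzgglxfuoislm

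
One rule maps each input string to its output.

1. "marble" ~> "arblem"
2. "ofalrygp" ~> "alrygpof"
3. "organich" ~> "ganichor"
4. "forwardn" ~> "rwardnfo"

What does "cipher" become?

Looking at the pairs, the operation is to move the last 2 characters to the front (rotate right by 2), then swap the front and back halves of the string.
Applying both steps to "cipher": "erciph", then "ipherc".

ipherc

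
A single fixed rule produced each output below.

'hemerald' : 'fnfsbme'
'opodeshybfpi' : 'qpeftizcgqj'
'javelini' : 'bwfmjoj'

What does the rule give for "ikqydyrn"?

The pattern: delete the first character, then shift every letter 1 place forward in the alphabet (wrapping around).
Applying that to "ikqydyrn" gives "lrzezso".

lrzezso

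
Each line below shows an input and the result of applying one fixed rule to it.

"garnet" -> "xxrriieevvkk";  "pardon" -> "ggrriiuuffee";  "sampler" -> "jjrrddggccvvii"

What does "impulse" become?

zzddggllccjjvv

The transformation: shift every letter 9 places backward in the alphabet (wrapping around), then double every character.
For "impulse" the result is "zzddggllccjjvv".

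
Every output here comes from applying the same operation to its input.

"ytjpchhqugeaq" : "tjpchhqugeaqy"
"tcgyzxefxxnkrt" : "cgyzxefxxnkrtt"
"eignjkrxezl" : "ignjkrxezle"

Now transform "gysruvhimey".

ysruvhimeyg

The pattern: move the first character to the end.
Applying that to "gysruvhimey" gives "ysruvhimeyg".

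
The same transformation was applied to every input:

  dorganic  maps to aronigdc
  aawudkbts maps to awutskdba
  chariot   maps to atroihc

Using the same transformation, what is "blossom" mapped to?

bssooml

What's happening: sort the characters into reverse alphabetical order, then move the last character to the front.
Applying both steps to "blossom": "ssoomlb", then "bssooml".
(Check on "aawudkbts": → "wutskdbaa" → "awutskdba" ✓)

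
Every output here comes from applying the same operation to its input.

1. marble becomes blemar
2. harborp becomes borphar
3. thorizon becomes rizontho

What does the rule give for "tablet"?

lettab

Looking at the pairs, the operation is to move the first 3 characters to the end (rotate left by 3).
"tablet" → "lettab".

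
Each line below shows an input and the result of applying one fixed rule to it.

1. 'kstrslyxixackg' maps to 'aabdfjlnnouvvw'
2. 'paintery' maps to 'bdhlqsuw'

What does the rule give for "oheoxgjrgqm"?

Rule — shift every letter 3 places forward in the alphabet (wrapping around), then sort the characters into alphabetical order.
Applying that to "oheoxgjrgqm" gives "ahjjkmprrtu".

ahjjkmprrtu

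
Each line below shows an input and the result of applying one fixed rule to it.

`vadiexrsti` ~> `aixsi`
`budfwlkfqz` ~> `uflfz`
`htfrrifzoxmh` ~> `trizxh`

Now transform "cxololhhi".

In each case the input is transformed by: keep every other character starting from the second (positions 2nd, 4th, 6th, ...).
"cxololhhi" → "xllh".

xllh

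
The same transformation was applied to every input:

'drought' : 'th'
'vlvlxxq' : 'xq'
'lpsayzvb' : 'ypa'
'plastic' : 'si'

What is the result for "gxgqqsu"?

uq

The transformation: sort the characters into reverse alphabetical order, then keep one character in every 3, starting at position 2 (positions 2nd, 5th, 8th, ...).
"gxgqqsu" → "xusqqgg" → "uq".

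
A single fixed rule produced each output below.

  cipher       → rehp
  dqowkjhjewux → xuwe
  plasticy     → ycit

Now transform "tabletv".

vtel

The pattern: reverse the string, then keep only the first 4 characters.
On "tabletv": the first step gives "vtelbat", and the second then gives "vtel".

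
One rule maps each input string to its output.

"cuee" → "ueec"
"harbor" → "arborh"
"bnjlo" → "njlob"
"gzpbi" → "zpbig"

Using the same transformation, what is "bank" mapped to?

ankb

The transformation: move the first character to the end.
Applying that to "bank" gives "ankb".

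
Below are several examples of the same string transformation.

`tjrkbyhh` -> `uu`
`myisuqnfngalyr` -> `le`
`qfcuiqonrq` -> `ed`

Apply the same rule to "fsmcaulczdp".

qc

Rule — shift every letter 13 places forward in the alphabet (wrapping around) — i.e. ROT13, then keep only the last 2 characters.
Starting from "fsmcaulczdp": after the first operation, "sfzpnhypmqc"; after the second, "qc".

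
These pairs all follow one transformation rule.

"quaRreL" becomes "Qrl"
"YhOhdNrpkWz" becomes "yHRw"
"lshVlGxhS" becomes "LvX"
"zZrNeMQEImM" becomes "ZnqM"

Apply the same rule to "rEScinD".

The rule is to keep one character in every 3, starting at position 1 (positions 1st, 4th, 7th, ...), then flip the case of every letter.
"rEScinD" → "rcD" → "RCd".

RCd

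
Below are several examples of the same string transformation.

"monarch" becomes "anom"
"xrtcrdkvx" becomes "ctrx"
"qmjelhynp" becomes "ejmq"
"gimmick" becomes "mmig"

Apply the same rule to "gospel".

Each output is the input with this applied: reverse the string, then keep only the last 4 characters.
"gospel" → "lepsog" → "psog".

psog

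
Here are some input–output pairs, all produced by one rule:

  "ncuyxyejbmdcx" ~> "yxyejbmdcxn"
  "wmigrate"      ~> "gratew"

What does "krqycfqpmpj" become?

What's happening: move the first character to the end, then delete the first 2 characters.
On "krqycfqpmpj": the first step gives "rqycfqpmpjk", and the second then gives "ycfqpmpjk".

ycfqpmpjk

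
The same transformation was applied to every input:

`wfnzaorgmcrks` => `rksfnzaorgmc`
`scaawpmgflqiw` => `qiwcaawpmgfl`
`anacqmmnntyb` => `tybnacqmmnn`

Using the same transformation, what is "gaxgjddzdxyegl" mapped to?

eglaxgjddzdxy

The transformation: delete the first character, then move the last 3 characters to the front (rotate right by 3).
Applying both steps to "gaxgjddzdxyegl": "axgjddzdxyegl", then "eglaxgjddzdxy".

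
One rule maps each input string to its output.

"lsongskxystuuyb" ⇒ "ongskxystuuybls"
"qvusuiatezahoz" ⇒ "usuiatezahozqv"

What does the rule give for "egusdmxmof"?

The pattern: move the first 2 characters to the end (rotate left by 2).
"egusdmxmof" → "usdmxmofeg".

usdmxmofeg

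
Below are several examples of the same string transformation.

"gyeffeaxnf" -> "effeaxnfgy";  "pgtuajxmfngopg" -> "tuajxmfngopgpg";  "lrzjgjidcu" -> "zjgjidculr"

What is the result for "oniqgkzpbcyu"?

iqgkzpbcyuon

The transformation: move the first 2 characters to the end (rotate left by 2).
On "oniqgkzpbcyu" that produces "iqgkzpbcyuon".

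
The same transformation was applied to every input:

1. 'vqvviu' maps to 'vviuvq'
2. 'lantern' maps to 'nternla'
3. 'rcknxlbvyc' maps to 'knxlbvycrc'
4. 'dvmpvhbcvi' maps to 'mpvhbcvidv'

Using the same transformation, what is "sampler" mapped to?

mplersa

The pattern: move the first 2 characters to the end (rotate left by 2).
On "sampler" that produces "mplersa".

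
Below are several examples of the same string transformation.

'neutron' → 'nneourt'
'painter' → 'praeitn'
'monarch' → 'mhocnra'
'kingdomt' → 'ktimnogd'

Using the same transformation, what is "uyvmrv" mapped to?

The transformation: take characters alternately from the front and the back (1st, last, 2nd, 2nd-last, ...).
On "uyvmrv" that produces "uvyrvm".

uvyrvm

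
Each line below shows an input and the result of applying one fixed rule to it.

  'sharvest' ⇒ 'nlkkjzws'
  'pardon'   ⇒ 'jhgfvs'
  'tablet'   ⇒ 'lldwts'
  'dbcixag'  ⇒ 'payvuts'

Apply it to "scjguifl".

mkdbayxu

Each output is the input with this applied: sort the characters into reverse alphabetical order, then shift every letter 8 places backward in the alphabet (wrapping around).
On "scjguifl": the first step gives "usljigfc", and the second then gives "mkdbayxu".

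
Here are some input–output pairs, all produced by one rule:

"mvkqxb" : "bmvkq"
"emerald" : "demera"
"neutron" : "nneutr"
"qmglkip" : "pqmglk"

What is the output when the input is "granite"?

egrani

The transformation: move the last 2 characters to the front (rotate right by 2), then delete the first character.
Applying both steps to "granite": "tegrani", then "egrani".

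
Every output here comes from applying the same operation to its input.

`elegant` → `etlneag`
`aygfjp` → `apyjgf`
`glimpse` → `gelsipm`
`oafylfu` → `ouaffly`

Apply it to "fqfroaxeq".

fqqefxrao

Rule — take characters alternately from the front and the back (1st, last, 2nd, 2nd-last, ...).
Applying that to "fqfroaxeq" gives "fqqefxrao".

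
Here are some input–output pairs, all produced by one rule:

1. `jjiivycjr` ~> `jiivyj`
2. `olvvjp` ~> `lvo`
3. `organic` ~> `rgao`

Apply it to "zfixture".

The rule is to delete the last 3 characters, then move the first character to the end.
Starting from "zfixture": after the first operation, "zfixt"; after the second, "fixtz".

fixtz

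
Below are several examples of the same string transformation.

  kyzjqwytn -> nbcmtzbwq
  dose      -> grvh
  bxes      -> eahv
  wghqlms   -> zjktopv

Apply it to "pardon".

sdugrq

The rule is to shift every letter 3 places forward in the alphabet (wrapping around).
Doing the same to "pardon": "sdugrq".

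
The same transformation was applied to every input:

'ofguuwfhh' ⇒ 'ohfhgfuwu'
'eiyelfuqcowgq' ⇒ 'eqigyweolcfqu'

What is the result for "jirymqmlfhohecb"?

The rule is to take characters alternately from the front and the back (1st, last, 2nd, 2nd-last, ...).
Applying that to "jirymqmlfhohecb" gives "jbicreyhmoqhmfl".

jbicreyhmoqhmfl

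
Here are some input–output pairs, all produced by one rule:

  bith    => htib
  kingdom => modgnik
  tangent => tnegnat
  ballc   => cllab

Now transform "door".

rood

The pattern: reverse the string.
So "door" becomes "rood".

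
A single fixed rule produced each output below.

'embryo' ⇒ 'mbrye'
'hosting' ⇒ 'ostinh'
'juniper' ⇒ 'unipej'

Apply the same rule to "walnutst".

Rule — delete the last character, then move the first character to the end.
"walnutst" → "walnuts" → "alnutsw".

alnutsw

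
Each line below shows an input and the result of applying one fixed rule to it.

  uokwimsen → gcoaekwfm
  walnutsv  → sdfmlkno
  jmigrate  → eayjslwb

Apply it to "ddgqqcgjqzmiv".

Each output is the input with this applied: move the first character to the end, then shift every letter 8 places backward in the alphabet (wrapping around).
On "ddgqqcgjqzmiv": the first step gives "dgqqcgjqzmivd", and the second then gives "vyiiuybireanv".

vyiiuybireanv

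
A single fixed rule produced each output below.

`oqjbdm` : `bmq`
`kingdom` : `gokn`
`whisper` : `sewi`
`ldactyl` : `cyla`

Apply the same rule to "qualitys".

In each case the input is transformed by: move the first 3 characters to the end (rotate left by 3), then keep every other character starting from the first (positions 1st, 3rd, 5th, ...).
For "qualitys", step one produces "litysqua"; step two turns that into "ltsu".

ltsu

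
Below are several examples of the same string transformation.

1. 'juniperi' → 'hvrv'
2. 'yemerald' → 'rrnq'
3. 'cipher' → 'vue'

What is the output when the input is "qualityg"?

hygt

The rule is to keep every other character starting from the second (positions 2nd, 4th, 6th, ...), then shift every letter 13 places forward in the alphabet (wrapping around) — i.e. ROT13.
Applying that to "qualityg" gives "hygt".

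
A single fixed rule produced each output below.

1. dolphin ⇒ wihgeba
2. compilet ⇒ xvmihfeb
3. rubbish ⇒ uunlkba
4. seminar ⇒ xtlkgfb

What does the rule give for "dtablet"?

In each case the input is transformed by: shift every letter 7 places backward in the alphabet (wrapping around), then sort the characters into reverse alphabetical order.
On "dtablet": the first step gives "wmtuexm", and the second then gives "xwutmme".

xwutmme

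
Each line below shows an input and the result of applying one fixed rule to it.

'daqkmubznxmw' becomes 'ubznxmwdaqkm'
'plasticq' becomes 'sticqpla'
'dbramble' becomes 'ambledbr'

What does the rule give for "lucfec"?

What's happening: swap the front and back halves of the string, then move the last character to the front.
"lucfec" → "cfeclu".

cfeclu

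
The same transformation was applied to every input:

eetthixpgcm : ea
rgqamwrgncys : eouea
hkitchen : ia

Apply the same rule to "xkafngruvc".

iea

The rule is to shift every letter 2 places backward in the alphabet (wrapping around), then keep only the vowels.
On "xkafngruvc": the first step gives "viydlepsta", and the second then gives "iea".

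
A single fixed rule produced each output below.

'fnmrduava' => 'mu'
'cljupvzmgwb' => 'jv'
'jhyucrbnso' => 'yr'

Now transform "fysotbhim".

Each output is the input with this applied: keep one character in every 3, starting at position 3 (positions 3rd, 6th, 9th, ...), then delete the last character.
"fysotbhim" → "sbm" → "sb".

sb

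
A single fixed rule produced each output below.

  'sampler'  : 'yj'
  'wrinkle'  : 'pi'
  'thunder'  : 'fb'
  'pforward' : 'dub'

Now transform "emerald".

The transformation: shift every letter 2 places backward in the alphabet (wrapping around), then keep one character in every 3, starting at position 2 (positions 2nd, 5th, 8th, ...).
Working it through for "emerald": intermediate "ckcpyjb", final "ky".

ky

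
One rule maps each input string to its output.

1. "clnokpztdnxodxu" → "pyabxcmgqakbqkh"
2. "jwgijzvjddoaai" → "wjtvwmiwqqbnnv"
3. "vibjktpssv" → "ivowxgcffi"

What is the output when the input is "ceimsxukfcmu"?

prvzfkhxspzh

The transformation: shift every letter 13 places forward in the alphabet (wrapping around) — i.e. ROT13.
Doing the same to "ceimsxukfcmu": "prvzfkhxspzh".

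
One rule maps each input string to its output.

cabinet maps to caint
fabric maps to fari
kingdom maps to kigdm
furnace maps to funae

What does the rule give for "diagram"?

What's happening: double every character, then keep one character in every 3, starting at position 1 (positions 1st, 4th, 7th, ...).
Working it through for "diagram": intermediate "ddiiaaggrraamm", final "digrm".

digrm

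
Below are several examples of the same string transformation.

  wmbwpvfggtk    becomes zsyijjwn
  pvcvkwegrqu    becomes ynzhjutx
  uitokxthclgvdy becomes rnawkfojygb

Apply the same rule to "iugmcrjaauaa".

What's happening: delete the first 3 characters, then shift every letter 3 places forward in the alphabet (wrapping around).
Working it through for "iugmcrjaauaa": intermediate "mcrjaauaa", final "pfumddxdd".
(Check on "pvcvkwegrqu": → "vkwegrqu" → "ynzhjutx" ✓)

pfumddxdd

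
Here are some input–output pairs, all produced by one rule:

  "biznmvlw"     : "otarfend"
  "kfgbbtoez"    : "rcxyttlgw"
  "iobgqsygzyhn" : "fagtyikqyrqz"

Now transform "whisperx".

pozakhwj

Each output is the input with this applied: shift every letter 8 places backward in the alphabet (wrapping around), then move the last character to the front.
Starting from "whisperx": after the first operation, "ozakhwjp"; after the second, "pozakhwj".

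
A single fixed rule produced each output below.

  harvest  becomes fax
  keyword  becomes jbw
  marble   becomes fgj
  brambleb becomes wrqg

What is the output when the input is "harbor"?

fgw

What's happening: keep every other character starting from the second (positions 2nd, 4th, 6th, ...), then shift every letter 5 places forward in the alphabet (wrapping around).
Starting from "harbor": after the first operation, "abr"; after the second, "fgw".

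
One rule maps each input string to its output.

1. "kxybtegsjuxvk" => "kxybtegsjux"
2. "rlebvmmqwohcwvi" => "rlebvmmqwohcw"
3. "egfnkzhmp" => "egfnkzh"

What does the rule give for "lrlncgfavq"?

What's happening: delete the last 2 characters.
Doing the same to "lrlncgfavq": "lrlncgfa".

lrlncgfa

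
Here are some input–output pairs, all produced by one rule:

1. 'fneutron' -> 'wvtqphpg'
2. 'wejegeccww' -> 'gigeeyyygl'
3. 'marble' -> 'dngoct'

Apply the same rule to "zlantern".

What's happening: shift every letter 2 places forward in the alphabet (wrapping around), then move the first 3 characters to the end (rotate left by 3).
Applying both steps to "zlantern": "bncpvgtp", then "pvgtpbnc".
(Check on "marble": → "octdng" → "dngoct" ✓)

pvgtpbnc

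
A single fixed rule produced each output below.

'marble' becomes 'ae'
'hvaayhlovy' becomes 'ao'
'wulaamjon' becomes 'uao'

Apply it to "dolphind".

The rule is to keep every other character starting from the second (positions 2nd, 4th, 6th, ...), then keep only the vowels.
Starting from "dolphind": after the first operation, "opid"; after the second, "oi".

oi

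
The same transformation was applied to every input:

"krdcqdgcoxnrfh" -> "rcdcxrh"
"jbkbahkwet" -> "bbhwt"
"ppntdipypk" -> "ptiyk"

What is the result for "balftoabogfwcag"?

afobgwa

Looking at the pairs, the operation is to keep every other character starting from the second (positions 2nd, 4th, 6th, ...).
Doing the same to "balftoabogfwcag": "afobgwa".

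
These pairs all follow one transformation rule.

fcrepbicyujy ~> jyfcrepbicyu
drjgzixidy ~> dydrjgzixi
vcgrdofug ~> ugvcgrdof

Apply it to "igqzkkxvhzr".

zrigqzkkxvh

Looking at the pairs, the operation is to move the last 2 characters to the front (rotate right by 2).
"igqzkkxvhzr" → "zrigqzkkxvh".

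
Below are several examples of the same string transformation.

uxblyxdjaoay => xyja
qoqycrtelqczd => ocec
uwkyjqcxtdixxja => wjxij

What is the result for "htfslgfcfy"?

Looking at the pairs, the operation is to keep one character in every 3, starting at position 2 (positions 2nd, 5th, 8th, ...).
For "htfslgfcfy" the result is "tlc".

tlc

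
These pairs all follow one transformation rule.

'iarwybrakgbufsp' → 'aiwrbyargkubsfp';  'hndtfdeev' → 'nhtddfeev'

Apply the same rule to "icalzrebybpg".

cilarzbebygp

The pattern: swap each adjacent pair of characters (1↔2, 3↔4, ...).
Doing the same to "icalzrebybpg": "cilarzbebygp".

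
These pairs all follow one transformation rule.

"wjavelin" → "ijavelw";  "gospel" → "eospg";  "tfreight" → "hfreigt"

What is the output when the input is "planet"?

elanp

The pattern: delete the last character, then swap the first and last characters.
For "planet", step one produces "plane"; step two turns that into "elanp".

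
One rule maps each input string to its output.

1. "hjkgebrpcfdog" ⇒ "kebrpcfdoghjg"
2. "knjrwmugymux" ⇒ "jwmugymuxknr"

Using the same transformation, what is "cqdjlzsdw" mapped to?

The rule is to move the first 3 characters to the end (rotate left by 3), then swap the first and last characters.
Applying both steps to "cqdjlzsdw": "jlzsdwcqd", then "dlzsdwcqj".
(Check on "knjrwmugymux": → "rwmugymuxknj" → "jwmugymuxknr" ✓)

dlzsdwcqj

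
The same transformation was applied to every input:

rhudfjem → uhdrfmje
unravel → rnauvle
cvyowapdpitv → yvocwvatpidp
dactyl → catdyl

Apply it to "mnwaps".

wnamps

The pattern: move the first 2 characters to the end (rotate left by 2), then take characters alternately from the front and the back (1st, last, 2nd, 2nd-last, ...).
Applying both steps to "mnwaps": "wapsmn", then "wnamps".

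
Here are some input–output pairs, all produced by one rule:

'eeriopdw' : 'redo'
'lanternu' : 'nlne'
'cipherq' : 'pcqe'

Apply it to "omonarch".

What's happening: keep every other character starting from the first (positions 1st, 3rd, 5th, ...), then swap each adjacent pair of characters (1↔2, 3↔4, ...).
"omonarch" → "ooac" → "ooca".
(Check on "eeriopdw": → "erod" → "redo" ✓)

ooca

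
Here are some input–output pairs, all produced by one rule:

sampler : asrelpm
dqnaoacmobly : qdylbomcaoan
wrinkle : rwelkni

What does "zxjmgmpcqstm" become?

xzmtsqcpmgmj

The pattern: reverse the string, then move the last 2 characters to the front (rotate right by 2).
Starting from "zxjmgmpcqstm": after the first operation, "mtsqcpmgmjxz"; after the second, "xzmtsqcpmgmj".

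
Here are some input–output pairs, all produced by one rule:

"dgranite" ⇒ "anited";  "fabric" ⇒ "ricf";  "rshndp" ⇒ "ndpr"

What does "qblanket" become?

The transformation: move the first character to the end, then delete the first 2 characters.
Working it through for "qblanket": intermediate "blanketq", final "anketq".

anketq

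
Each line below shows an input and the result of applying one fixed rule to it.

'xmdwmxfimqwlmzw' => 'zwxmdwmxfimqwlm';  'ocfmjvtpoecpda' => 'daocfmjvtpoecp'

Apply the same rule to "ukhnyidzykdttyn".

Looking at the pairs, the operation is to move the last 2 characters to the front (rotate right by 2).
Applying that to "ukhnyidzykdttyn" gives "ynukhnyidzykdtt".

ynukhnyidzykdtt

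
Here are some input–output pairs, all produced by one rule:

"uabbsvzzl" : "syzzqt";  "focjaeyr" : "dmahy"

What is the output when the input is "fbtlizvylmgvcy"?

dzrjgxtwjke

In each case the input is transformed by: delete the last 3 characters, then shift every letter 2 places backward in the alphabet (wrapping around).
Applying both steps to "fbtlizvylmgvcy": "fbtlizvylmg", then "dzrjgxtwjke".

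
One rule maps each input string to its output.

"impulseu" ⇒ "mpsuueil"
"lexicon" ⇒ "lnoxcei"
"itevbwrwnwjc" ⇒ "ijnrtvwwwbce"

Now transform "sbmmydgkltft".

gklmmsttybdf

Each output is the input with this applied: sort the characters into alphabetical order, then move the first 3 characters to the end (rotate left by 3).
On "sbmmydgkltft": the first step gives "bdfgklmmstty", and the second then gives "gklmmsttybdf".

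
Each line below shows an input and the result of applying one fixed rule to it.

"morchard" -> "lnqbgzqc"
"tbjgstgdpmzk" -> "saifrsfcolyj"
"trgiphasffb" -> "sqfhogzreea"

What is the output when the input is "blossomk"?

aknrrnlj

The pattern: shift every letter 1 place backward in the alphabet (wrapping around).
So "blossomk" becomes "aknrrnlj".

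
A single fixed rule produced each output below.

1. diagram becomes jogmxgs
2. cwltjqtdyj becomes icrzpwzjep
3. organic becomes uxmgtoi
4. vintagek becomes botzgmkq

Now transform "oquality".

uwagroze

What's happening: shift every letter 6 places forward in the alphabet (wrapping around).
Applying that to "oquality" gives "uwagroze".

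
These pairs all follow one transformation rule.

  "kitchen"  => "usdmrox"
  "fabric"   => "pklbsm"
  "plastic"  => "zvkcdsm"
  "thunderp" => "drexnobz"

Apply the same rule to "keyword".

Rule — shift every letter 10 places forward in the alphabet (wrapping around).
"keyword" → "uoigybn".

uoigybn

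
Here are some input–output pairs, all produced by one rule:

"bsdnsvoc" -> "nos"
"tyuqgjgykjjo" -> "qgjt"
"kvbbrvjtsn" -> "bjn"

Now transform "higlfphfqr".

Looking at the pairs, the operation is to move the first 2 characters to the end (rotate left by 2), then keep one character in every 3, starting at position 2 (positions 2nd, 5th, 8th, ...).
Applying both steps to "higlfphfqr": "glfphfqrhi", then "lhr".
(Check on "bsdnsvoc": → "dnsvocbs" → "nos" ✓)

lhr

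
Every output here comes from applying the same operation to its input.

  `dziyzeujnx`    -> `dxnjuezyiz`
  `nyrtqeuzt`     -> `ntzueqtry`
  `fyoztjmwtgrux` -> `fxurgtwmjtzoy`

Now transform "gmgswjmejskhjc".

Rule — reverse the string, then move the last character to the front.
On "gmgswjmejskhjc": the first step gives "cjhksjemjwsgmg", and the second then gives "gcjhksjemjwsgm".

gcjhksjemjwsgm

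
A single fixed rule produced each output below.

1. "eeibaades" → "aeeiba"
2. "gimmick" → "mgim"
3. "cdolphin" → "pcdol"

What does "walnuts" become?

The pattern: delete the last 3 characters, then move the last character to the front.
"walnuts" → "waln" → "nwal".
(Check on "eeibaades": → "eeibaa" → "aeeiba" ✓)

nwal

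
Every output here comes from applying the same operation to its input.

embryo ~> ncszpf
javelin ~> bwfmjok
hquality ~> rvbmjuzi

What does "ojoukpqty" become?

kpvlqruzp

Each output is the input with this applied: shift every letter 1 place forward in the alphabet (wrapping around), then move the first character to the end.
For "ojoukpqty" the result is "kpvlqruzp".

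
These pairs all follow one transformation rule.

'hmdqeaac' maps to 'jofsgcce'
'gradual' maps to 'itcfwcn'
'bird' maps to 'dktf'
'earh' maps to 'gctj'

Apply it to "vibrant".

The pattern: shift every letter 2 places forward in the alphabet (wrapping around).
So "vibrant" becomes "xkdtcpv".

xkdtcpv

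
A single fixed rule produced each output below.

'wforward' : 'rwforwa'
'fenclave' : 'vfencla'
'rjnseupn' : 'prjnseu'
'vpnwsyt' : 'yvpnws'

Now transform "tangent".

ntange

Rule — delete the last character, then move the last character to the front.
Applying both steps to "tangent": "tangen", then "ntange".
(Check on "vpnwsyt": → "vpnwsy" → "yvpnws" ✓)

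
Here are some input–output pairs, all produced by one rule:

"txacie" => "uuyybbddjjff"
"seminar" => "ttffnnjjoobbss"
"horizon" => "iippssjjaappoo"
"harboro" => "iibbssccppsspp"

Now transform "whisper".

Looking at the pairs, the operation is to double every character, then shift every letter 1 place forward in the alphabet (wrapping around).
On "whisper": the first step gives "wwhhiissppeerr", and the second then gives "xxiijjttqqffss".

xxiijjttqqffss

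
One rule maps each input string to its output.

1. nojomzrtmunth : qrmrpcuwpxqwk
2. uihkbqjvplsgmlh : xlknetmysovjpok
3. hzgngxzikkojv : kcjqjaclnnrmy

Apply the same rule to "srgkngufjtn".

vujnqjximwq

In each case the input is transformed by: shift every letter 3 places forward in the alphabet (wrapping around).
On "srgkngufjtn" that produces "vujnqjximwq".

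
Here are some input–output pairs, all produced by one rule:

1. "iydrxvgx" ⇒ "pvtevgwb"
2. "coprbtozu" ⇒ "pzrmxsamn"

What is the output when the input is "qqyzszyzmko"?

xqxwxkimoow

Looking at the pairs, the operation is to shift every letter 2 places backward in the alphabet (wrapping around), then move the first 3 characters to the end (rotate left by 3).
Working it through for "qqyzszyzmko": intermediate "oowxqxwxkim", final "xqxwxkimoow".
(Check on "iydrxvgx": → "gwbpvtev" → "pvtevgwb" ✓)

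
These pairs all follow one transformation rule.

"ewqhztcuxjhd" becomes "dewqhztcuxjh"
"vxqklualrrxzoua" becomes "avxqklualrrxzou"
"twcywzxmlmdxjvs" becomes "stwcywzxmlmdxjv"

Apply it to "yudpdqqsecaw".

Looking at the pairs, the operation is to move the last character to the front.
Applying that to "yudpdqqsecaw" gives "wyudpdqqseca".

wyudpdqqseca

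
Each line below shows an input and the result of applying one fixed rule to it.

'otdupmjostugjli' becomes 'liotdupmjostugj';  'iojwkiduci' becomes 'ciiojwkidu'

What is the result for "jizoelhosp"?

spjizoelho

The pattern: move the last 2 characters to the front (rotate right by 2).
"jizoelhosp" → "spjizoelho".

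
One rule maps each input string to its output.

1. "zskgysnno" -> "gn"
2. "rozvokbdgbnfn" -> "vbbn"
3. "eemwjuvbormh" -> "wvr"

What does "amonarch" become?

nc

The transformation: delete the first character, then keep one character in every 3, starting at position 3 (positions 3rd, 6th, 9th, ...).
Applying both steps to "amonarch": "monarch", then "nc".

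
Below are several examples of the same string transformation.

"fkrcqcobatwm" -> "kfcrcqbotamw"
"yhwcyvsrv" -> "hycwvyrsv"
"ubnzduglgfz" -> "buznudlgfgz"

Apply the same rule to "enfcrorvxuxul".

necforvruxuxl

The transformation: swap each adjacent pair of characters (1↔2, 3↔4, ...).
On "enfcrorvxuxul" that produces "necforvruxuxl".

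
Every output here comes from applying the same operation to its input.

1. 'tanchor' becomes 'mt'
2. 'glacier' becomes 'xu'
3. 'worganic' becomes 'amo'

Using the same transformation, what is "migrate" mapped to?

um

Rule — shift every letter 12 places forward in the alphabet (wrapping around), then keep one character in every 3, starting at position 2 (positions 2nd, 5th, 8th, ...).
On "migrate": the first step gives "yusdmfq", and the second then gives "um".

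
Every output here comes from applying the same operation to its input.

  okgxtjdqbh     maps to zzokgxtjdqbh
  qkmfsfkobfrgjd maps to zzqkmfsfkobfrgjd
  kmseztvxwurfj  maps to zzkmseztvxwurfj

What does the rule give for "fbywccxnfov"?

The rule is to prepend "zz".
For "fbywccxnfov" the result is "zzfbywccxnfov".

zzfbywccxnfov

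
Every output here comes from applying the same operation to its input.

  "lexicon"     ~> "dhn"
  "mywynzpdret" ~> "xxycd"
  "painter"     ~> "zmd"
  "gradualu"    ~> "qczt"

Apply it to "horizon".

The rule is to keep every other character starting from the second (positions 2nd, 4th, 6th, ...), then shift every letter 1 place backward in the alphabet (wrapping around).
Working it through for "horizon": intermediate "oio", final "nhn".

nhn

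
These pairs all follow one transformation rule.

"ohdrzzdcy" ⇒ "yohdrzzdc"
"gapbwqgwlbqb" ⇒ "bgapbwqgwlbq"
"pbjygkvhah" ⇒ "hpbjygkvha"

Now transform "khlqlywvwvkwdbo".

okhlqlywvwvkwdb

Looking at the pairs, the operation is to move the last character to the front.
For "khlqlywvwvkwdbo" the result is "okhlqlywvwvkwdb".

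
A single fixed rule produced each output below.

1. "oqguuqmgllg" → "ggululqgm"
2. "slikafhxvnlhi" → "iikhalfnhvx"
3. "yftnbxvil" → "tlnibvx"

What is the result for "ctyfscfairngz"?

The pattern: delete the first 2 characters, then take characters alternately from the front and the back (1st, last, 2nd, 2nd-last, ...).
For "ctyfscfairngz" the result is "yzfgsncrfia".

yzfgsncrfia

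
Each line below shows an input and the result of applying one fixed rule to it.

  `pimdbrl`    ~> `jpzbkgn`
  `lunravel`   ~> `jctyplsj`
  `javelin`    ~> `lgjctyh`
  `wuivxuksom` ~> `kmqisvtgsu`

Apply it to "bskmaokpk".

The rule is to reverse the string, then shift every letter 2 places backward in the alphabet (wrapping around).
"bskmaokpk" → "kpkoamksb" → "inimykiqz".
(Check on "javelin": → "nilevaj" → "lgjctyh" ✓)

inimykiqz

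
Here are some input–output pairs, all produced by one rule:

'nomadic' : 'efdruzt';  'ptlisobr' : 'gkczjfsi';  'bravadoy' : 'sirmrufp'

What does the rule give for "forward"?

In each case the input is transformed by: shift every letter 9 places backward in the alphabet (wrapping around).
So "forward" becomes "wfinriu".

wfinriu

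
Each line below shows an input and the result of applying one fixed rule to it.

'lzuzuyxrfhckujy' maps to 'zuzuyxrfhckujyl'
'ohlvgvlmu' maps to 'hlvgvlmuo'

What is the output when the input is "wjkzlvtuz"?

The pattern: move the first character to the end.
For "wjkzlvtuz" the result is "jkzlvtuzw".

jkzlvtuzw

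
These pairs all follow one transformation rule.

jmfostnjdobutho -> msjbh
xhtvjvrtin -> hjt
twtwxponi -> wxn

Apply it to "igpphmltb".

In each case the input is transformed by: keep one character in every 3, starting at position 2 (positions 2nd, 5th, 8th, ...).
For "igpphmltb" the result is "ght".

ght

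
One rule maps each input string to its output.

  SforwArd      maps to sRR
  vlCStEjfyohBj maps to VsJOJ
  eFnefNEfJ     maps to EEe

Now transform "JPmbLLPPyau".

jBpA

What's happening: keep one character in every 3, starting at position 1 (positions 1st, 4th, 7th, ...), then flip the case of every letter.
Starting from "JPmbLLPPyau": after the first operation, "JbPa"; after the second, "jBpA".
(Check on "eFnefNEfJ": → "eeE" → "EEe" ✓)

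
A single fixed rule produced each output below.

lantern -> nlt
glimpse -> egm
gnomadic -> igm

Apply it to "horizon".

nhi

Looking at the pairs, the operation is to keep one character in every 3, starting at position 1 (positions 1st, 4th, 7th, ...), then move the last character to the front.
For "horizon" the result is "nhi".
(Check on "glimpse": → "gme" → "egm" ✓)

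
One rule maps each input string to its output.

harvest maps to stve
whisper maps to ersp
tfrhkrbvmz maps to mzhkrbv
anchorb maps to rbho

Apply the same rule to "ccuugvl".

vlug

What's happening: delete the first 3 characters, then move the last 2 characters to the front (rotate right by 2).
Starting from "ccuugvl": after the first operation, "ugvl"; after the second, "vlug".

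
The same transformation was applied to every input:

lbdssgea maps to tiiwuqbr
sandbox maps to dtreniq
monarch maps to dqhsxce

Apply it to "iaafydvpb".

What's happening: move the first 2 characters to the end (rotate left by 2), then shift every letter 10 places backward in the alphabet (wrapping around).
Applying that to "iaafydvpb" gives "qvotlfryq".

qvotlfryq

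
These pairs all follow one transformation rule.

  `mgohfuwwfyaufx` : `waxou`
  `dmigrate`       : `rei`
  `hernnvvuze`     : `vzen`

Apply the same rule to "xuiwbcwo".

Each output is the input with this applied: swap the front and back halves of the string, then keep one character in every 3, starting at position 1 (positions 1st, 4th, 7th, ...).
Starting from "xuiwbcwo": after the first operation, "bcwoxuiw"; after the second, "boi".
(Check on "mgohfuwwfyaufx": → "wfyaufxmgohfuw" → "waxou" ✓)

boi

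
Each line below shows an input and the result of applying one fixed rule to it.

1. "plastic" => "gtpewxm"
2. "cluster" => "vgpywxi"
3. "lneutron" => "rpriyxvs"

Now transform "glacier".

Rule — shift every letter 4 places forward in the alphabet (wrapping around), then move the last character to the front.
Doing the same to "glacier": "vkpegmi".
(Check on "plastic": → "tpewxmg" → "gtpewxm" ✓)

vkpegmi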